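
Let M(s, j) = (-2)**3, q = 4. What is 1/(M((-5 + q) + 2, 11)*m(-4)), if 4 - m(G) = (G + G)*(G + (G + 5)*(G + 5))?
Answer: 1/160 ≈ 0.0062500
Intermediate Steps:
M(s, j) = -8
m(G) = 4 - 2*G*(G + (5 + G)**2) (m(G) = 4 - (G + G)*(G + (G + 5)*(G + 5)) = 4 - 2*G*(G + (5 + G)*(5 + G)) = 4 - 2*G*(G + (5 + G)**2))
1/(M((-5 + q) + 2, 11)*m(-4)) = 1/(-8*(4 - 2*(-4)**2 - 2*(-4)*(5 - 4)**2)) = 1/(-8*(4 - 2*16 - 2*(-4)*1**2)) = 1/(-8*(4 - 32 - 2*(-4)*1)) = 1/(-8*(4 - 32 + 8)) = 1/(-8*(-20)) = 1/160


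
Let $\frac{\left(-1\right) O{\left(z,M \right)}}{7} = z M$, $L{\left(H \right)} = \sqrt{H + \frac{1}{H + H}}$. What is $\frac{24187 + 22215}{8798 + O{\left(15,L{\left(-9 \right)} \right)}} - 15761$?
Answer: $- \frac{2442284819771}{155009283} + \frac{1624070 i \sqrt{326}}{155009283} \approx -15756.0 + 0.18917 i$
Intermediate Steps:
$L{\left(H \right)} = \sqrt{H + \frac{1}{2 H}}$
$O{\left(z,M \right)} = - 7 M z$ ($O{\left(z,M \right)} = - 7 z M = - 7 M z$)
$\frac{24187 + 22215}{8798 + O{\left(15,L{\left(-9 \right)} \right)}} - 15761 = \frac{24187 + 22215}{8798 - 7 \frac{\sqrt{\frac{2}{-9} + 4 \left(-9\right)}}{2} \cdot 15} - 15761 = \frac{46402}{8798 - 7 \frac{\sqrt{2 \left(- \frac{1}{9}\right) - 36}}{2} \cdot 15} - 15761 = \frac{46402}{8798 - 7 \frac{\sqrt{- \frac{2}{9} - 36}}{2} \cdot 15} - 15761 = \frac{46402}{8798 - 7 \frac{\sqrt{- \frac{326}{9}}}{2} \cdot 15} - 15761 = \frac{46402}{8798 - 7 \frac{\frac{1}{3} i \sqrt{326}}{2} \cdot 15} - 15761 = \frac{46402}{8798 - 7 \frac{i \sqrt{326}}{6} \cdot 15} - 15761 = \frac{46402}{8798 - \frac{35 i \sqrt{326}}{2}} - 15761 = -15761 + \frac{46402}{8798 - \frac{35 i \sqrt{326}}{2}}$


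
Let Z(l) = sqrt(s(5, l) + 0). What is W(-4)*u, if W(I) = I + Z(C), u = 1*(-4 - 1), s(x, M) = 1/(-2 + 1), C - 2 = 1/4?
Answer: 20 - 5*I ≈ 20.0 - 5.0*I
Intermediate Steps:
C = 9/4 (C = 2 + 1/4 = 9/4 ≈ 2.2500)
s(x, M) = -1 (s(x, M) = 1/(-1) = -1)
Z(l) = I (Z(l) = sqrt(-1 + 0) = sqrt(-1) = I)
u = -5 (u = 1*(-5) = -5)
W(I) = I + I
W(-4)*u = (I - 4)*(-5) = (-4 + I)*(-5) = 20 - 5*I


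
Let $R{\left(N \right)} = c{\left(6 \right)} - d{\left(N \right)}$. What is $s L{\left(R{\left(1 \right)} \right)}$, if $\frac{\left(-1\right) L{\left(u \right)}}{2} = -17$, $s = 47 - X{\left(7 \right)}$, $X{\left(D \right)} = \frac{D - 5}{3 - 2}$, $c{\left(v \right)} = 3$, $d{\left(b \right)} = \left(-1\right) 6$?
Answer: $1530$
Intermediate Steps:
$d{\left(b \right)} = -6$
$X{\left(D \right)} = -5 + D$ ($X{\left(D \right)} = \frac{-5 + D}{1} = \left(-5 + D\right) 1 = -5 + D$)
$R{\left(N \right)} = 9$ ($R{\left(N \right)} = 3 - -6 = 3 + 6 = 9$)
$s = 45$ ($s = 47 - \left(-5 + 7\right) = 47 - 2 = 45$)
$L{\left(u \right)} = 34$ ($L{\left(u \right)} = \left(-2\right) \left(-17\right) = 34$)
$s L{\left(R{\left(1 \right)} \right)} = 45 \cdot 34 = 1530$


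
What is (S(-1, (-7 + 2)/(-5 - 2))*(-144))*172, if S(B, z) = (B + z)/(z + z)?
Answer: 24768/5 ≈ 4953.6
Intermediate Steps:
S(B, z) = (B + z)/(2*z) (S(B, z) = (B + z)/((2*z)) = (B + z)*(1/(2*z)) = (B + z)/(2*z))
(S(-1, (-7 + 2)/(-5 - 2))*(-144))*172 = (((-1 + (-7 + 2)/(-5 - 2))/(2*(((-7 + 2)/(-5 - 2)))))*(-144))*172 = (((-1 - 5/(-7))/(2*((-5/(-7)))))*(-144))*172 = (((-1 - 5*(-⅐))/(2*((-5*(-⅐)))))*(-144))*172 = (((-1 + 5/7)/(2*(5/7)))*(-144))*172 = (((½)*(7/5)*(-2/7))*(-144))*172 = -⅕*(-144)*172 = (144/5)*172 = 24768/5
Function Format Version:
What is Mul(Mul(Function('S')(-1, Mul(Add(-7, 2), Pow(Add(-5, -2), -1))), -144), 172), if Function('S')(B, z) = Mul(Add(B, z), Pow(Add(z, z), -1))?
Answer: Rational(24768, 5) ≈ 4953.6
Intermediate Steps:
Function('S')(B, z) = Mul(Rational(1, 2), Pow(z, -1), Add(B, z)) (Function('S')(B, z) = Mul(Add(B, z), Pow(Mul(2, z), -1)) = Mul(Add(B, z), Mul(Rational(1, 2), Pow(z, -1))) = Mul(Rational(1, 2), Pow(z, -1), Add(B, z)))
Mul(Mul(Function('S')(-1, Mul(Add(-7, 2), Pow(Add(-5, -2), -1))), -144), 172) = Mul(Mul(Mul(Rational(1, 2), Pow(Mul(Add(-7, 2), Pow(Add(-5, -2), -1)), -1), Add(-1, Mul(Add(-7, 2), Pow(Add(-5, -2), -1)))), -144), 172) = Mul(Mul(Mul(Rational(1, 2), Pow(Mul(-5, Pow(-7, -1)), -1), Add(-1, Mul(-5, Pow(-7, -1)))), -144), 172) = Mul(Mul(Mul(Rational(1, 2), Pow(Mul(-5, Rational(-1, 7)), -1), Add(-1, Mul(-5, Rational(-1, 7)))), -144), 172) = Mul(Mul(Mul(Rational(1, 2), Pow(Rational(5, 7), -1), Add(-1, Rational(5, 7))), -144), 172) = Mul(Mul(Mul(Rational(1, 2), Rational(7, 5), Rational(-2, 7)), -144), 172) = Mul(Mul(Rational(-1, 5), -144), 172) = Mul(Rational(144, 5), 172) = Rational(24768, 5)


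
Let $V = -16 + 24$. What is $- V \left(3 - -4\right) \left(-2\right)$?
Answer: $112$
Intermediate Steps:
$V = 8$
$- V \left(3 - -4\right) \left(-2\right) = \left(-1\right) 8 \left(3 - -4\right) \left(-2\right) = - 8 \left(3 + 4\right) \left(-2\right) = \left(-8\right) 7 \left(-2\right) = \left(-56\right) \left(-2\right) = 112$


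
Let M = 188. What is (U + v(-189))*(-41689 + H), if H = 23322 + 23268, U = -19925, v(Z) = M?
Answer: -96731037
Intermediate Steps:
v(Z) = 188
H = 46590
(U + v(-189))*(-41689 + H) = (-19925 + 188)*(-41689 + 46590) = -19737*4901 = -96731037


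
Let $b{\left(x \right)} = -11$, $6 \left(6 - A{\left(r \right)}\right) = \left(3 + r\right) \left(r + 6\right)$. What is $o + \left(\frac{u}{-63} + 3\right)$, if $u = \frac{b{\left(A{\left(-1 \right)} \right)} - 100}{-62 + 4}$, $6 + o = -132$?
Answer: $- \frac{164467}{1218} \approx -135.03$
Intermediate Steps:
$o = -138$ ($o = -6 - 132 = -138$)
$A{\left(r \right)} = 6 - \frac{\left(3 + r\right) \left(6 + r\right)}{6}$ ($A{\left(r \right)} = 6 - \frac{\left(3 + r\right) \left(r + 6\right)}{6} = 6 - \frac{\left(3 + r\right) \left(6 + r\right)}{6}$)
$u = \frac{111}{58}$ ($u = \frac{-11 - 100}{-62 + 4} = - \frac{111}{-58} = \left(-111\right) \left(- \frac{1}{58}\right) = \frac{111}{58} \approx 1.9138$)
$o + \left(\frac{u}{-63} + 3\right) = -138 + \left(\frac{111}{58 \left(-63\right)} + 3\right) = -138 + \left(\frac{111}{58} \left(- \frac{1}{63}\right) + 3\right) = -138 + \left(- \frac{37}{1218} + 3\right) = -138 + \frac{3617}{1218} = - \frac{164467}{1218}$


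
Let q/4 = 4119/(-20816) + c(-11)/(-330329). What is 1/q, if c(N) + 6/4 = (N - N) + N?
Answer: -1719032116/1360364951 ≈ -1.2637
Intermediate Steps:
c(N) = -3/2 + N (c(N) = -3/2 + ((N - N) + N) = -3/2 + (0 + N) = -3/2 + N)
q = -1360364951/1719032116 (q = 4*(4119/(-20816) + (-3/2 - 11)/(-330329)) = 4*(4119*(-1/20816) - 25/2*(-1/330329)) = 4*(-4119/20816 + 25/660658) = 4*(-1360364951/6876128464) = -1360364951/1719032116 ≈ -0.79136)
1/q = 1/(-1360364951/1719032116) = -1719032116/1360364951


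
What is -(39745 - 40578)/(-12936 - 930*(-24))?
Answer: 49/552 ≈ 0.088768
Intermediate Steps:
-(39745 - 40578)/(-12936 - 930*(-24)) = -(-833)/(-12936 + 22320) = -(-833)/9384 = -1*(-49/552) = 49/552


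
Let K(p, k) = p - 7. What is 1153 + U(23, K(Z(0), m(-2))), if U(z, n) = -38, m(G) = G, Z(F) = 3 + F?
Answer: 1115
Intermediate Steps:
K(p, k) = -7 + p
1153 + U(23, K(Z(0), m(-2))) = 1153 - 38 = 1115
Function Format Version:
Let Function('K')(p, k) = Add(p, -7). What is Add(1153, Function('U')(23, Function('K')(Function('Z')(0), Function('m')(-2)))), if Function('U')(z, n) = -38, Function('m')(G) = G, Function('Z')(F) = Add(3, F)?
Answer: 1115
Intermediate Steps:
Function('K')(p, k) = Add(-7, p)
Add(1153, Function('U')(23, Function('K')(Function('Z')(0), Function('m')(-2)))) = Add(1153, -38) = 1115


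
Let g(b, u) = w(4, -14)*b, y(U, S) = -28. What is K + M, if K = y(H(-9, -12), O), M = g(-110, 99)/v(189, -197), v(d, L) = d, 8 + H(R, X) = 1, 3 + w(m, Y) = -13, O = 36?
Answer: -3532/189 ≈ -18.688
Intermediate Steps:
w(m, Y) = -16 (w(m, Y) = -3 - 13 = -16)
H(R, X) = -7 (H(R, X) = -8 + 1 = -7)
g(b, u) = -16*b
M = 1760/189 (M = -16*(-110)/189 = 1760*(1/189) = 1760/189 ≈ 9.3122)
K = -28
K + M = -28 + 1760/189 = -3532/189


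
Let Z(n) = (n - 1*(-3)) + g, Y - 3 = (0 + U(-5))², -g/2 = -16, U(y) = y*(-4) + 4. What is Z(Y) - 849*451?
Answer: -382285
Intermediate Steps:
U(y) = 4 - 4*y (U(y) = -4*y + 4 = 4 - 4*y)
g = 32 (g = -2*(-16) = 32)
Y = 579 (Y = 3 + (0 + (4 - 4*(-5)))² = 3 + (0 + (4 + 20))² = 3 + (0 + 24)² = 3 + 24² = 3 + 576 = 579)
Z(n) = 35 + n (Z(n) = (n - 1*(-3)) + 32 = (n + 3) + 32 = (3 + n) + 32 = 35 + n)
Z(Y) - 849*451 = (35 + 579) - 849*451 = 614 - 382899 = -382285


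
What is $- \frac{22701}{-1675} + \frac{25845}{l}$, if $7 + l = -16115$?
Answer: $\frac{107565049}{9001450} \approx 11.95$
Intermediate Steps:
$l = -16122$ ($l = -7 - 16115 = -16122$)
$- \frac{22701}{-1675} + \frac{25845}{l} = - \frac{22701}{-1675} + \frac{25845}{-16122} = \left(-22701\right) \left(- \frac{1}{1675}\right) + 25845 \left(- \frac{1}{16122}\right) = \frac{22701}{1675} - \frac{8615}{5374} = \frac{107565049}{9001450}$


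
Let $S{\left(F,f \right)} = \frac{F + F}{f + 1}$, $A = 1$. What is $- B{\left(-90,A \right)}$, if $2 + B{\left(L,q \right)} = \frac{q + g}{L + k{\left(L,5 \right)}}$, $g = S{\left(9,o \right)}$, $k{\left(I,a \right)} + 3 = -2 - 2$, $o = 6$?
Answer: $\frac{1383}{679} \approx 2.0368$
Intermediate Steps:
$k{\left(I,a \right)} = -7$ ($k{\left(I,a \right)} = -3 - 4 = -7$)
$S{\left(F,f \right)} = \frac{2 F}{1 + f}$
$g = \frac{18}{7}$ ($g = 2 \cdot 9 \frac{1}{1 + 6} = 2 \cdot 9 \cdot \frac{1}{7} = \frac{18}{7} \approx 2.5714$)
$B{\left(L,q \right)} = -2 + \frac{\frac{18}{7} + q}{-7 + L}$ ($B{\left(L,q \right)} = -2 + \frac{q + \frac{18}{7}}{L - 7} = -2 + \frac{\frac{18}{7} + q}{-7 + L}$)
$- B{\left(-90,A \right)} = - \frac{\frac{116}{7} + 1 - -180}{-7 - 90} = - \frac{\frac{116}{7} + 1 + 180}{-97} = - \frac{\left(-1\right) 1383}{97 \cdot 7} = \left(-1\right) \left(- \frac{1383}{679}\right) = \frac{1383}{679}$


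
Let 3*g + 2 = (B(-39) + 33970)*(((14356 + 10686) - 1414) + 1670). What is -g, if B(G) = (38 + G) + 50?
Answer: -860612660/3 ≈ -2.8687e+8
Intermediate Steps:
B(G) = 88 + G
g = 860612660/3 (g = -⅔ + (((88 - 39) + 33970)*(((14356 + 10686) - 1414) + 1670))/3 = -⅔ + ((49 + 33970)*((25042 - 1414) + 1670))/3 = -⅔ + (34019*(23628 + 1670))/3 = -⅔ + (34019*25298)/3 = -⅔ + (⅓)*860612662 = -⅔ + 860612662/3 = 860612660/3 ≈ 2.8687e+8)
-g = -1*860612660/3 = -860612660/3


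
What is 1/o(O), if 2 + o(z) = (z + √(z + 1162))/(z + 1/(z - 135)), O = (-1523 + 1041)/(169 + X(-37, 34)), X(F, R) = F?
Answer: 4892607461941/417634234403957 - 20221394797*√5045766/417634234403957 ≈ -0.097047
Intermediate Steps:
O = -241/66 (O = (-1523 + 1041)/(169 - 37) = -482/132 = -482*1/132 = -241/66 ≈ -3.6515)
o(z) = -2 + (z + √(1162 + z))/(z + 1/(-135 + z)) (o(z) = -2 + (z + √(z + 1162))/(z + 1/(z - 135)) = -2 + (z + √(1162 + z))/(z + 1/(-135 + z)))
1/o(O) = 1/((-2 - (-241/66)² - 135*√(1162 - 241/66) + 135*(-241/66) - 241*√(1162 - 241/66)/66)/(1 + (-241/66)² - 135*(-241/66))) = 1/((-2 - 1*58081/4356 - 45*√5045766/22 - 10845/22 - 241*√5045766/4356)/(1 + 58081/4356 + 10845/22)) = 1/((-2 - 58081/4356 - 45*√5045766/22 - 10845/22 - 241*√5045766/4356)/(2209747/4356)) = 1/(4356*(-2 - 58081/4356 - 45*√5045766/22 - 10845/22 - 241*√5045766/4356)/2209747) = 1/(4356*(-2214103/4356 - 9151*√5045766/4356)/2209747) = 1/(-2214103/2209747 - 9151*√5045766/2209747)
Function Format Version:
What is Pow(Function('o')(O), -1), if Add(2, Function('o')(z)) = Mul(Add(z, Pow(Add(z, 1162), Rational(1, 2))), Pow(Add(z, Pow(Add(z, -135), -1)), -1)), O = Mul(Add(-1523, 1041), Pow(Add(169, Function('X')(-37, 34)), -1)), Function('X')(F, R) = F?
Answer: Add(Rational(4892607461941, 417634234403957), Mul(Rational(-20221394797, 417634234403957), Pow(5045766, Rational(1, 2)))) ≈ -0.097047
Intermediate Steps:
O = Rational(-241, 66) (O = Mul(Add(-1523, 1041), Pow(Add(169, -37), -1)) = Mul(-482, Pow(132, -1)) = Mul(-482, Rational(1, 132)) = Rational(-241, 66) ≈ -3.6515)
Function('o')(z) = Add(-2, Mul(Pow(Add(z, Pow(Add(-135, z), -1)), -1), Add(z, Pow(Add(1162, z), Rational(1, 2))))) (Function('o')(z) = Add(-2, Mul(Add(z, Pow(Add(z, 1162), Rational(1, 2))), Pow(Add(z, Pow(Add(z, -135), -1)), -1))) = Add(-2, Mul(Add(z, Pow(Add(1162, z), Rational(1, 2))), Pow(Add(z, Pow(Add(-135, z), -1)), -1))) = Add(-2, Mul(Pow(Add(z, Pow(Add(-135, z), -1)), -1), Add(z, Pow(Add(1162, z), Rational(1, 2))))))
Pow(Function('o')(O), -1) = Pow(Mul(Pow(Add(1, Pow(Rational(-241, 66), 2), Mul(-135, Rational(-241, 66))), -1), Add(-2, Mul(-1, Pow(Rational(-241, 66), 2)), Mul(-135, Pow(Add(1162, Rational(-241, 66)), Rational(1, 2))), Mul(135, Rational(-241, 66)), Mul(Rational(-241, 66), Pow(Add(1162, Rational(-241, 66)), Rational(1, 2))))), -1) = Pow(Mul(Pow(Add(1, Rational(58081, 4356), Rational(10845, 22)), -1), Add(-2, Mul(-1, Rational(58081, 4356)), Mul(-135, Pow(Rational(76451, 66), Rational(1, 2))), Rational(-10845, 22), Mul(Rational(-241, 66), Pow(Rational(76451, 66), Rational(1, 2))))), -1) = Pow(Mul(Pow(Rational(2209747, 4356), -1), Add(-2, Rational(-58081, 4356), Mul(-135, Mul(Rational(1, 66), Pow(5045766, Rational(1, 2)))), Rational(-10845, 22), Mul(Rational(-241, 66), Mul(Rational(1, 66), Pow(5045766, Rational(1, 2)))))), -1) = Pow(Mul(Rational(4356, 2209747), Add(-2, Rational(-58081, 4356), Mul(Rational(-45, 22), Pow(5045766, Rational(1, 2))), Rational(-10845, 22), Mul(Rational(-241, 4356), Pow(5045766, Rational(1, 2))))), -1) = Pow(Mul(Rational(4356, 2209747), Add(Rational(-2214103, 4356), Mul(Rational(-9151, 4356), Pow(5045766, Rational(1, 2))))), -1) = Pow(Add(Rational(-2214103, 2209747), Mul(Rational(-9151, 2209747), Pow(5045766, Rational(1, 2)))), -1)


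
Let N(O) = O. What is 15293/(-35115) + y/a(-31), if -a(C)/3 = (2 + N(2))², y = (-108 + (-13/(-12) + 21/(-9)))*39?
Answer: 198509563/2247360 ≈ 88.330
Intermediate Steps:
y = -17043/4 (y = (-108 + (-13*(-1/12) + 21*(-⅑)))*39 = (-108 + (13/12 - 7/3))*39 = (-108 - 5/4)*39 = -437/4*39 = -17043/4 ≈ -4260.8)
a(C) = -48 (a(C) = -3*(2 + 2)² = -3*4² = -3*16 = -48)
15293/(-35115) + y/a(-31) = 15293/(-35115) - 17043/4/(-48) = 15293*(-1/35115) - 17043/4*(-1/48) = -15293/35115 + 5681/64 = 198509563/2247360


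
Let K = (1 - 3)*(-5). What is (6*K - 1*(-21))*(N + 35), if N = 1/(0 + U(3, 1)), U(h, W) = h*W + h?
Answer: 5697/2 ≈ 2848.5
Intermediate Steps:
U(h, W) = h + W*h (U(h, W) = W*h + h = h + W*h)
N = 1/6 (N = 1/(0 + 3*(1 + 1)) = 1/(0 + 3*2) = 1/(0 + 6) = 1/6 ≈ 0.16667)
K = 10 (K = -2*(-5) = 10)
(6*K - 1*(-21))*(N + 35) = (6*10 - 1*(-21))*(1/6 + 35) = (60 + 21)*(211/6) = 81*(211/6) = 5697/2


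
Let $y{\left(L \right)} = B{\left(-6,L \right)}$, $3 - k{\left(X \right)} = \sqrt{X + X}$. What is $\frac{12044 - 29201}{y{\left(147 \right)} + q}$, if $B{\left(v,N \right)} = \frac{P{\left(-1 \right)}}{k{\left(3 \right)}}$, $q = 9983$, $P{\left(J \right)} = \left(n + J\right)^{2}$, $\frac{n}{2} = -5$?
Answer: $- \frac{260031492}{153121583} + \frac{2075997 \sqrt{6}}{306243166} \approx -1.6816$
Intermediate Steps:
$k{\left(X \right)} = 3 - \sqrt{2} \sqrt{X}$ ($k{\left(X \right)} = 3 - \sqrt{X + X} = 3 - \sqrt{2 X} = 3 - \sqrt{2} \sqrt{X}$)
$n = -10$ ($n = 2 \left(-5\right) = -10$)
$P{\left(J \right)} = \left(-10 + J\right)^{2}$
$B{\left(v,N \right)} = \frac{121}{3 - \sqrt{6}}$ ($B{\left(v,N \right)} = \frac{\left(-10 - 1\right)^{2}}{3 - \sqrt{2} \sqrt{3}} = \frac{\left(-11\right)^{2}}{3 - \sqrt{6}} = \frac{121}{3 - \sqrt{6}}$)
$y{\left(L \right)} = 121 + \frac{121 \sqrt{6}}{3}$
$\frac{12044 - 29201}{y{\left(147 \right)} + q} = \frac{12044 - 29201}{\left(121 + \frac{121 \sqrt{6}}{3}\right) + 9983} = - \frac{17157}{10104 + \frac{121 \sqrt{6}}{3}}$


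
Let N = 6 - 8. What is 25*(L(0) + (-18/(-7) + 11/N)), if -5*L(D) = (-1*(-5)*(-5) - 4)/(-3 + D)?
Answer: -5105/42 ≈ -121.55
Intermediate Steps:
L(D) = 29/(5*(-3 + D)) (L(D) = -(-1*(-5)*(-5) - 4)/(5*(-3 + D)) = -(5*(-5) - 4)/(5*(-3 + D)) = -(-25 - 4)/(5*(-3 + D)) = -(-29)/(5*(-3 + D)) = 29/(5*(-3 + D)))
N = -2
25*(L(0) + (-18/(-7) + 11/N)) = 25*(29/(5*(-3 + 0)) + (-18/(-7) + 11/(-2))) = 25*((29/5)/(-3) + (-18*(-⅐) + 11*(-½))) = 25*((29/5)*(-⅓) + (18/7 - 11/2)) = 25*(-29/15 - 41/14) = 25*(-1021/210) = -5105/42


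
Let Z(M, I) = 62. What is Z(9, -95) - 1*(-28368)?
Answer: 28430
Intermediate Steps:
Z(9, -95) - 1*(-28368) = 62 - 1*(-28368) = 62 + 28368 = 28430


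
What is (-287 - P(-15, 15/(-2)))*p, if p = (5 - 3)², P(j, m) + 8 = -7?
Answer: -1088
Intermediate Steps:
P(j, m) = -15 (P(j, m) = -8 - 7 = -15)
p = 4 (p = 2² = 4)
(-287 - P(-15, 15/(-2)))*p = (-287 - 1*(-15))*4 = (-287 + 15)*4 = -272*4 = -1088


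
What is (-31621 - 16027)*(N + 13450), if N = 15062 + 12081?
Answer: -1934175264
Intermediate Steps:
N = 27143
(-31621 - 16027)*(N + 13450) = (-31621 - 16027)*(27143 + 13450) = -47648*40593 = -1934175264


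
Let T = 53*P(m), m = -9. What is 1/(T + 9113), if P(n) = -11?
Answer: 1/8530 ≈ 0.00011723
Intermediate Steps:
T = -583 (T = 53*(-11) = -583)
1/(T + 9113) = 1/(-583 + 9113) = 1/8530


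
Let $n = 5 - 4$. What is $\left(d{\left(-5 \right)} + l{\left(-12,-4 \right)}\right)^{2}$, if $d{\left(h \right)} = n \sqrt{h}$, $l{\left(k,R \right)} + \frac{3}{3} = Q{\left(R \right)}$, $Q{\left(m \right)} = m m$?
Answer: $\left(15 + i \sqrt{5}\right)^{2} \approx 220.0 + 67.082 i$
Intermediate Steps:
$n = 1$ ($n = 5 - 4 = 1$)
$Q{\left(m \right)} = m^{2}$
$l{\left(k,R \right)} = -1 + R^{2}$
$d{\left(h \right)} = \sqrt{h}$ ($d{\left(h \right)} = 1 \sqrt{h} = \sqrt{h}$)
$\left(d{\left(-5 \right)} + l{\left(-12,-4 \right)}\right)^{2} = \left(\sqrt{-5} - \left(1 - \left(-4\right)^{2}\right)\right)^{2} = \left(i \sqrt{5} + \left(-1 + 16\right)\right)^{2} = \left(i \sqrt{5} + 15\right)^{2} = \left(15 + i \sqrt{5}\right)^{2}$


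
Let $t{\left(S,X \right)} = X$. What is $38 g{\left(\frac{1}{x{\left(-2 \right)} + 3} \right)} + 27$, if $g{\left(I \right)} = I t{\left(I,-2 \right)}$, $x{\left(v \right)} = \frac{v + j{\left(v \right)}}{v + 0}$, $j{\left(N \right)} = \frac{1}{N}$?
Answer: $\frac{155}{17} \approx 9.1176$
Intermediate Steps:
$x{\left(v \right)} = \frac{v + \frac{1}{v}}{v}$ ($x{\left(v \right)} = \frac{v + \frac{1}{v}}{v + 0} = \frac{v + \frac{1}{v}}{v}$)
$g{\left(I \right)} = - 2 I$ ($g{\left(I \right)} = I \left(-2\right) = - 2 I$)
$38 g{\left(\frac{1}{x{\left(-2 \right)} + 3} \right)} + 27 = 38 \left(- \frac{2}{\left(1 + \frac{1}{4}\right) + 3}\right) + 27 = 38 \left(- \frac{2}{\frac{5}{4} + 3}\right) + 27 = 38 \left(- \frac{2}{\frac{17}{4}}\right) + 27 = 38 \left(\left(-2\right) \frac{4}{17}\right) + 27 = 38 \left(- \frac{8}{17}\right) + 27 = - \frac{304}{17} + 27 = \frac{155}{17}$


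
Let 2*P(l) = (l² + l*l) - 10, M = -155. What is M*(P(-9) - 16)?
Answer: -9300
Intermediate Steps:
P(l) = -5 + l² (P(l) = ((l² + l*l) - 10)/2 = ((l² + l²) - 10)/2 = (2*l² - 10)/2 = (-10 + 2*l²)/2 = -5 + l²)
M*(P(-9) - 16) = -155*((-5 + (-9)²) - 16) = -155*((-5 + 81) - 16) = -155*(76 - 16) = -155*60 = -9300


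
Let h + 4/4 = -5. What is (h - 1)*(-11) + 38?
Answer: 115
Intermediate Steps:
h = -6 (h = -1 - 5 = -6)
(h - 1)*(-11) + 38 = (-6 - 1)*(-11) + 38 = -7*(-11) + 38 = 77 + 38 = 115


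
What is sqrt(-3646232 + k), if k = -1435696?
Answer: 2*I*sqrt(1270482) ≈ 2254.3*I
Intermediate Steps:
sqrt(-3646232 + k) = sqrt(-3646232 - 1435696) = sqrt(-5081928) = 2*I*sqrt(1270482)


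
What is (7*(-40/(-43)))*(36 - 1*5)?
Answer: 8680/43 ≈ 201.86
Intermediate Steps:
(7*(-40/(-43)))*(36 - 1*5) = (7*(-40*(-1/43)))*(36 - 5) = (7*(40/43))*31 = (280/43)*31 = 8680/43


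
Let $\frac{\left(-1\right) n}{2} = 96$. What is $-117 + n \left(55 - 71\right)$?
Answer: $2955$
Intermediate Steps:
$n = -192$ ($n = \left(-2\right) 96 = -192$)
$-117 + n \left(55 - 71\right) = -117 - 192 \left(55 - 71\right) = -117 - -3072 = -117 + 3072 = 2955$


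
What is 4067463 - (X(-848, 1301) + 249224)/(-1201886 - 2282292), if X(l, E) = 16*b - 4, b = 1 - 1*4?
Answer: 7085882674793/1742089 ≈ 4.0675e+6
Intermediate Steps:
b = -3 (b = 1 - 4 = -3)
X(l, E) = -52 (X(l, E) = 16*(-3) - 4 = -48 - 4 = -52)
4067463 - (X(-848, 1301) + 249224)/(-1201886 - 2282292) = 4067463 - (-52 + 249224)/(-1201886 - 2282292) = 4067463 - 249172/(-3484178) = 4067463 - 249172*(-1)/3484178 = 4067463 - 1*(-124586/1742089) = 4067463 + 124586/1742089 = 7085882674793/1742089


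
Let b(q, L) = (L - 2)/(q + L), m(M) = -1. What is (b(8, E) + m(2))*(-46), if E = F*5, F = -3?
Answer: -460/7 ≈ -65.714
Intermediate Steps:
E = -15 (E = -3*5 = -15)
b(q, L) = (-2 + L)/(L + q)
(b(8, E) + m(2))*(-46) = ((-2 - 15)/(-15 + 8) - 1)*(-46) = (-17/(-7) - 1)*(-46) = (-⅐*(-17) - 1)*(-46) = (17/7 - 1)*(-46) = (10/7)*(-46) = -460/7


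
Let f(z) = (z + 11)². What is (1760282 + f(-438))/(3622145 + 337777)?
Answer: 647537/1319974 ≈ 0.49057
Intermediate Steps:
f(z) = (11 + z)²
(1760282 + f(-438))/(3622145 + 337777) = (1760282 + (11 - 438)²)/(3622145 + 337777) = (1760282 + (-427)²)/3959922 = (1760282 + 182329)*(1/3959922) = 1942611*(1/3959922) = 647537/1319974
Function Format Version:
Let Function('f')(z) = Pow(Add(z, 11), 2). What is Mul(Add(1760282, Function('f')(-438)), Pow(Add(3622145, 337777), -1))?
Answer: Rational(647537, 1319974) ≈ 0.49057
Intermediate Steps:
Function('f')(z) = Pow(Add(11, z), 2)
Mul(Add(1760282, Function('f')(-438)), Pow(Add(3622145, 337777), -1)) = Mul(Add(1760282, Pow(Add(11, -438), 2)), Pow(Add(3622145, 337777), -1)) = Mul(Add(1760282, Pow(-427, 2)), Pow(3959922, -1)) = Mul(Add(1760282, 182329), Rational(1, 3959922)) = Mul(1942611, Rational(1, 3959922)) = Rational(647537, 1319974)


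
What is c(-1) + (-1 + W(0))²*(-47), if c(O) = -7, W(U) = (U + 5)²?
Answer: -27079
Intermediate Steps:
W(U) = (5 + U)²
c(-1) + (-1 + W(0))²*(-47) = -7 + (-1 + (5 + 0)²)²*(-47) = -7 + (-1 + 5²)²*(-47) = -7 + (-1 + 25)²*(-47) = -7 + 24²*(-47) = -7 + 576*(-47) = -7 - 27072 = -27079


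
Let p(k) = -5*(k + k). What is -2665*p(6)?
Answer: 159900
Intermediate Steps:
p(k) = -10*k
-2665*p(6) = -(-26650)*6 = -2665*(-60) = 159900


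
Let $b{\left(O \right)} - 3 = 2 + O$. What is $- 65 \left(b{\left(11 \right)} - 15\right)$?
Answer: $-65$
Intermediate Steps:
$b{\left(O \right)} = 5 + O$ ($b{\left(O \right)} = 3 + \left(2 + O\right) = 5 + O$)
$- 65 \left(b{\left(11 \right)} - 15\right) = - 65 \left(\left(5 + 11\right) - 15\right) = - 65 \left(16 - 15\right) = \left(-65\right) 1 = -65$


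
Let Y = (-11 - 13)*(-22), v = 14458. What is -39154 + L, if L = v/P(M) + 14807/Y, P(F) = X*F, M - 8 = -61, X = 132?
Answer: -364986199/9328 ≈ -39128.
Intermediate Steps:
M = -53 (M = 8 - 61 = -53)
Y = 528 (Y = -24*(-22) = 528)
P(F) = 132*F
L = 242313/9328 (L = 14458/((132*(-53))) + 14807/528 = 14458/(-6996) + 14807*(1/528) = 14458*(-1/6996) + 14807/528 = -7229/3498 + 14807/528 = 242313/9328 ≈ 25.977)
-39154 + L = -39154 + 242313/9328 = -364986199/9328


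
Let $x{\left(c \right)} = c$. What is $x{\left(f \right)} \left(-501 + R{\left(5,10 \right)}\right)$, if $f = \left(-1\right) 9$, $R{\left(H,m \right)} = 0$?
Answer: $4509$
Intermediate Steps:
$f = -9$
$x{\left(f \right)} \left(-501 + R{\left(5,10 \right)}\right) = - 9 \left(-501 + 0\right) = \left(-9\right) \left(-501\right) = 4509$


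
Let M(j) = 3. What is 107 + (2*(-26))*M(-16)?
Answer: -49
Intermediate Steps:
107 + (2*(-26))*M(-16) = 107 + (2*(-26))*3 = 107 - 52*3 = 107 - 156 = -49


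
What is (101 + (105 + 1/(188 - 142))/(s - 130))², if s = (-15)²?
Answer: 199095332401/19096900 ≈ 10426.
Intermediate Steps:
s = 225
(101 + (105 + 1/(188 - 142))/(s - 130))² = (101 + (105 + 1/(188 - 142))/(225 - 130))² = (101 + (105 + 1/46)/95)² = (101 + (105 + 1/46)*(1/95))² = (101 + (4831/46)*(1/95))² = (101 + 4831/4370)² = (446201/4370)² = 199095332401/19096900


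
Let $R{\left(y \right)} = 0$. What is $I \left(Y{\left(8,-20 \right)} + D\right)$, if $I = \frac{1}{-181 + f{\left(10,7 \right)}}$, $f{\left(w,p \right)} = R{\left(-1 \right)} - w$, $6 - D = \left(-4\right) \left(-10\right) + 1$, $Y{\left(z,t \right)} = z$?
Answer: $\frac{27}{191} \approx 0.14136$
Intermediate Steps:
$D = -35$ ($D = 6 - \left(\left(-4\right) \left(-10\right) + 1\right) = 6 - \left(40 + 1\right) = 6 - 41 = -35$)
$f{\left(w,p \right)} = - w$ ($f{\left(w,p \right)} = 0 - w = - w$)
$I = - \frac{1}{191}$ ($I = \frac{1}{-181 - 10} = \frac{1}{-191} = - \frac{1}{191} \approx -0.0052356$)
$I \left(Y{\left(8,-20 \right)} + D\right) = - \frac{8 - 35}{191} = \left(- \frac{1}{191}\right) \left(-27\right) = \frac{27}{191}$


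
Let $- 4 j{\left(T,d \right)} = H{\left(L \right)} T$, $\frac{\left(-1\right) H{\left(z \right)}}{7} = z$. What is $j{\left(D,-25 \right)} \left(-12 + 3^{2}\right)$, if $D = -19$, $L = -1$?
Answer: $- \frac{399}{4} \approx -99.75$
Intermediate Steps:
$H{\left(z \right)} = - 7 z$
$j{\left(T,d \right)} = - \frac{7 T}{4}$ ($j{\left(T,d \right)} = - \frac{\left(-7\right) \left(-1\right) T}{4} = - \frac{7 T}{4}$)
$j{\left(D,-25 \right)} \left(-12 + 3^{2}\right) = \left(- \frac{7}{4}\right) \left(-19\right) \left(-12 + 3^{2}\right) = \frac{133 \left(-12 + 9\right)}{4} = \frac{133}{4} \left(-3\right) = - \frac{399}{4}$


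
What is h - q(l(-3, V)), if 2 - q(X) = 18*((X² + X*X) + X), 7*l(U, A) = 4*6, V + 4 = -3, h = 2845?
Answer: 163067/49 ≈ 3327.9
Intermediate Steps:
V = -7 (V = -4 - 3 = -7)
l(U, A) = 24/7 (l(U, A) = (4*6)/7 = (⅐)*24 = 24/7)
q(X) = 2 - 36*X² - 18*X (q(X) = 2 - 18*((X² + X*X) + X) = 2 - 18*((X² + X²) + X) = 2 - 18*(2*X² + X) = 2 - 18*(X + 2*X²) = 2 - (18*X + 36*X²) = 2 + (-36*X² - 18*X) = 2 - 36*X² - 18*X)
h - q(l(-3, V)) = 2845 - (2 - 36*(24/7)² - 18*24/7) = 2845 - (2 - 36*576/49 - 432/7) = 2845 - (2 - 20736/49 - 432/7) = 2845 - 1*(-23662/49) = 2845 + 23662/49 = 163067/49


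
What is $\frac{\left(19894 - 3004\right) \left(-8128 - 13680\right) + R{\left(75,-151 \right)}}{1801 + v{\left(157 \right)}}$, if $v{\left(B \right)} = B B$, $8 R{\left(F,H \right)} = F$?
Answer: $- \frac{589339377}{42320} \approx -13926.0$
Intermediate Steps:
$R{\left(F,H \right)} = \frac{F}{8}$
$v{\left(B \right)} = B^{2}$
$\frac{\left(19894 - 3004\right) \left(-8128 - 13680\right) + R{\left(75,-151 \right)}}{1801 + v{\left(157 \right)}} = \frac{\left(19894 - 3004\right) \left(-8128 - 13680\right) + \frac{1}{8} \cdot 75}{1801 + 157^{2}} = \frac{16890 \left(-21808\right) + \frac{75}{8}}{1801 + 24649} = \frac{-368337120 + \frac{75}{8}}{26450} = \left(- \frac{2946696885}{8}\right) \frac{1}{26450} = - \frac{589339377}{42320}$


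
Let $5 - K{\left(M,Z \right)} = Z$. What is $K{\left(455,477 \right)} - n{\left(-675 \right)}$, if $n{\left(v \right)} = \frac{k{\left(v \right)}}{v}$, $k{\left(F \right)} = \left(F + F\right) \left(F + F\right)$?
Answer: $2228$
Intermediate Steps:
$k{\left(F \right)} = 4 F^{2}$ ($k{\left(F \right)} = 2 F 2 F = 4 F^{2}$)
$K{\left(M,Z \right)} = 5 - Z$
$n{\left(v \right)} = 4 v$ ($n{\left(v \right)} = \frac{4 v^{2}}{v} = 4 v$)
$K{\left(455,477 \right)} - n{\left(-675 \right)} = \left(5 - 477\right) - 4 \left(-675\right) = \left(5 - 477\right) - -2700 = -472 + 2700 = 2228$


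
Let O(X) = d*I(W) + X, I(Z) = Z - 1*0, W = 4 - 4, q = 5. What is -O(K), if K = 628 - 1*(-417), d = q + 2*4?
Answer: -1045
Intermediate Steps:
W = 0
I(Z) = Z (I(Z) = Z + 0 = Z)
d = 13 (d = 5 + 2*4 = 5 + 8 = 13)
K = 1045 (K = 628 + 417 = 1045)
O(X) = X (O(X) = 13*0 + X = 0 + X = X)
-O(K) = -1*1045 = -1045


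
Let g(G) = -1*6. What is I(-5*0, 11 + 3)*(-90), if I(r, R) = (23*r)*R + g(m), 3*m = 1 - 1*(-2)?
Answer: 540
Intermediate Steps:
m = 1 (m = (1 - 1*(-2))/3 = (1 + 2)/3 = (1/3)*3 = 1)
g(G) = -6
I(r, R) = -6 + 23*R*r (I(r, R) = (23*r)*R - 6 = 23*R*r - 6 = -6 + 23*R*r)
I(-5*0, 11 + 3)*(-90) = (-6 + 23*(11 + 3)*(-5*0))*(-90) = (-6 + 23*14*0)*(-90) = (-6 + 0)*(-90) = -6*(-90) = 540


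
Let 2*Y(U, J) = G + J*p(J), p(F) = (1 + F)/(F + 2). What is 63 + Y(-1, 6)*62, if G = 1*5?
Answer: 1523/4 ≈ 380.75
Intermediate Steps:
G = 5
p(F) = (1 + F)/(2 + F)
Y(U, J) = 5/2 + J*(1 + J)/(2*(2 + J)) (Y(U, J) = (5 + J*((1 + J)/(2 + J)))/2 = (5 + J*(1 + J)/(2 + J))/2 = 5/2 + J*(1 + J)/(2*(2 + J)))
63 + Y(-1, 6)*62 = 63 + ((10 + 6**2 + 6*6)/(2*(2 + 6)))*62 = 63 + ((1/2)*(10 + 36 + 36)/8)*62 = 63 + ((1/2)*(1/8)*82)*62 = 63 + (41/8)*62 = 63 + 1271/4 = 1523/4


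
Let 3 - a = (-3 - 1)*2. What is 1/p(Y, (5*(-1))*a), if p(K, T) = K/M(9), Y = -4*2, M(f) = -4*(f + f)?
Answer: 9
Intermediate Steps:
a = 11 (a = 3 - (-3 - 1)*2 = 3 - (-4)*2 = 3 - 1*(-8) = 3 + 8 = 11)
M(f) = -8*f
Y = -8
p(K, T) = -K/72 (p(K, T) = K/((-8*9)) = K/(-72) = K*(-1/72) = -K/72)
1/p(Y, (5*(-1))*a) = 1/(-1/72*(-8)) = 1/(⅑) = 9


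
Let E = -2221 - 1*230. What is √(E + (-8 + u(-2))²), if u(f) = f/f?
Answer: I*√2402 ≈ 49.01*I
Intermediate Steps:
u(f) = 1
E = -2451 (E = -2221 - 230 = -2451)
√(E + (-8 + u(-2))²) = √(-2451 + (-8 + 1)²) = √(-2451 + (-7)²) = √(-2451 + 49) = √(-2402) = I*√2402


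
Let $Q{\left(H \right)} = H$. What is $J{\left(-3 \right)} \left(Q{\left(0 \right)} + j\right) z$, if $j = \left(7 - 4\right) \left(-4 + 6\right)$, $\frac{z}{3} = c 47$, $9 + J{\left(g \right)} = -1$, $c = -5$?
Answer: $42300$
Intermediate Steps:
$J{\left(g \right)} = -10$ ($J{\left(g \right)} = -9 - 1 = -10$)
$z = -705$ ($z = 3 \left(\left(-5\right) 47\right) = 3 \left(-235\right) = -705$)
$j = 6$ ($j = 3 \cdot 2 = 6$)
$J{\left(-3 \right)} \left(Q{\left(0 \right)} + j\right) z = - 10 \left(0 + 6\right) \left(-705\right) = \left(-10\right) 6 \left(-705\right) = \left(-60\right) \left(-705\right) = 42300$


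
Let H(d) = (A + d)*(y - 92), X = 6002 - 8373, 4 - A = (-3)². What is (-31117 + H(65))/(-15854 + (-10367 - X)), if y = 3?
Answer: 36457/23850 ≈ 1.5286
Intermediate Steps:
A = -5 (A = 4 - 1*(-3)² = 4 - 1*9 = 4 - 9 = -5)
X = -2371
H(d) = 445 - 89*d (H(d) = (-5 + d)*(3 - 92) = (-5 + d)*(-89) = 445 - 89*d)
(-31117 + H(65))/(-15854 + (-10367 - X)) = (-31117 + (445 - 89*65))/(-15854 + (-10367 - 1*(-2371))) = (-31117 + (445 - 5785))/(-15854 + (-10367 + 2371)) = (-31117 - 5340)/(-15854 - 7996) = -36457/(-23850) = -36457*(-1/23850) = 36457/23850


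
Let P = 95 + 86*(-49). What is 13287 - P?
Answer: 17406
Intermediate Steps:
P = -4119 (P = 95 - 4214 = -4119)
13287 - P = 13287 - 1*(-4119) = 13287 + 4119 = 17406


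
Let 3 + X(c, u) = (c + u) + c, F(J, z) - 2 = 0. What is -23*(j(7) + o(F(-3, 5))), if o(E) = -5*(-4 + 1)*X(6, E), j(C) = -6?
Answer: -3657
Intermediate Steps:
F(J, z) = 2 (F(J, z) = 2 + 0 = 2)
X(c, u) = -3 + u + 2*c (X(c, u) = -3 + ((c + u) + c) = -3 + (u + 2*c) = -3 + u + 2*c)
o(E) = 135 + 15*E (o(E) = -5*(-4 + 1)*(-3 + E + 2*6) = -(-15)*(-3 + E + 12) = -(-15)*(9 + E) = -5*(-27 - 3*E) = 135 + 15*E)
-23*(j(7) + o(F(-3, 5))) = -23*(-6 + (135 + 15*2)) = -23*(-6 + (135 + 30)) = -23*(-6 + 165) = -23*159 = -3657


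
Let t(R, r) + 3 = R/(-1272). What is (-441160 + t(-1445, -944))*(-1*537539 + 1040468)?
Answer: -94074192320913/424 ≈ -2.2187e+11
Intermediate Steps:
t(R, r) = -3 - R/1272 (t(R, r) = -3 + R/(-1272) = -3 + R*(-1/1272) = -3 - R/1272)
(-441160 + t(-1445, -944))*(-1*537539 + 1040468) = (-441160 + (-3 - 1/1272*(-1445)))*(-1*537539 + 1040468) = (-441160 + (-3 + 1445/1272))*(-537539 + 1040468) = (-441160 - 2371/1272)*502929 = -561157891/1272*502929 = -94074192320913/424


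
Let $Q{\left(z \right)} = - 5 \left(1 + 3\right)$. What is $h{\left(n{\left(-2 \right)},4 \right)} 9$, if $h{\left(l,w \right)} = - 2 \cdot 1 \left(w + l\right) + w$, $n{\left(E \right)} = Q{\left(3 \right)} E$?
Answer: $-756$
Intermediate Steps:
$Q{\left(z \right)} = -20$ ($Q{\left(z \right)} = \left(-5\right) 4 = -20$)
$n{\left(E \right)} = - 20 E$
$h{\left(l,w \right)} = - w - 2 l$ ($h{\left(l,w \right)} = - 2 \cdot 1 \left(l + w\right) + w = - 2 \left(l + w\right) + w = \left(- 2 l - 2 w\right) + w = - w - 2 l$)
$h{\left(n{\left(-2 \right)},4 \right)} 9 = \left(\left(-1\right) 4 - 2 \left(\left(-20\right) \left(-2\right)\right)\right) 9 = \left(-4 - 80\right) 9 = \left(-84\right) 9 = -756$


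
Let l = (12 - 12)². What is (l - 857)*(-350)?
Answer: 299950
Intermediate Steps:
l = 0 (l = 0² = 0)
(l - 857)*(-350) = (0 - 857)*(-350) = -857*(-350) = 299950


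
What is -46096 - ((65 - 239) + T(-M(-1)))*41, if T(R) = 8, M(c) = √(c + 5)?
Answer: -39290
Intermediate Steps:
M(c) = √(5 + c)
-46096 - ((65 - 239) + T(-M(-1)))*41 = -46096 - ((65 - 239) + 8)*41 = -46096 - (-174 + 8)*41 = -46096 - (-166)*41 = -46096 - 1*(-6806) = -46096 + 6806 = -39290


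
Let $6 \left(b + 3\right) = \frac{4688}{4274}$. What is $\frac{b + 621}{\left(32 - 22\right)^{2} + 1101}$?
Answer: $\frac{3963170}{7699611} \approx 0.51472$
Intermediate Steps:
$b = - \frac{18061}{6411}$ ($b = -3 + \frac{4688 \cdot \frac{1}{4274}}{6} = -3 + \frac{1}{6} \cdot \frac{2344}{2137} = -3 + \frac{1172}{6411} = - \frac{18061}{6411} \approx -2.8172$)
$\frac{b + 621}{\left(32 - 22\right)^{2} + 1101} = \frac{- \frac{18061}{6411} + 621}{\left(32 - 22\right)^{2} + 1101} = \frac{3963170}{6411 \left(10^{2} + 1101\right)} = \frac{3963170}{6411 \left(100 + 1101\right)} = \frac{3963170}{6411 \cdot 1201} = \frac{3963170}{6411} \cdot \frac{1}{1201} = \frac{3963170}{7699611}$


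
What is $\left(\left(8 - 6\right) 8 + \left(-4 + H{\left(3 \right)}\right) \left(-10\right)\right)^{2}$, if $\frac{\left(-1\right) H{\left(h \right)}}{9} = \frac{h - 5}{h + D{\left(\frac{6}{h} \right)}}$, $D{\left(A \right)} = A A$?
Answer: $\frac{44944}{49} \approx 917.22$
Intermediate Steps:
$D{\left(A \right)} = A^{2}$
$H{\left(h \right)} = - \frac{9 \left(-5 + h\right)}{h + \frac{36}{h^{2}}}$ ($H{\left(h \right)} = - 9 \frac{h - 5}{h + \left(\frac{6}{h}\right)^{2}} = - 9 \frac{-5 + h}{h + \frac{36}{h^{2}}} = - \frac{9 \left(-5 + h\right)}{h + \frac{36}{h^{2}}}$)
$\left(\left(8 - 6\right) 8 + \left(-4 + H{\left(3 \right)}\right) \left(-10\right)\right)^{2} = \left(\left(8 - 6\right) 8 + \left(-4 + \frac{9 \cdot 3^{2} \left(5 - 3\right)}{36 + 3^{3}}\right) \left(-10\right)\right)^{2} = \left(2 \cdot 8 + \left(-4 + 9 \cdot 9 \frac{1}{36 + 27} \left(5 - 3\right)\right) \left(-10\right)\right)^{2} = \left(16 + \left(-4 + 9 \cdot 9 \cdot \frac{1}{63} \cdot 2\right) \left(-10\right)\right)^{2} = \left(16 + \left(-4 + \frac{18}{7}\right) \left(-10\right)\right)^{2} = \left(16 - - \frac{100}{7}\right)^{2} = \left(16 + \frac{100}{7}\right)^{2} = \left(\frac{212}{7}\right)^{2} = \frac{44944}{49}$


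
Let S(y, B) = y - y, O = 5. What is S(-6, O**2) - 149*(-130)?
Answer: 19370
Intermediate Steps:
S(y, B) = 0
S(-6, O**2) - 149*(-130) = 0 - 149*(-130) = 0 + 19370 = 19370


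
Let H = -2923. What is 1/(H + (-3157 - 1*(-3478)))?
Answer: -1/2602 ≈ -0.00038432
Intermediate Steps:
1/(H + (-3157 - 1*(-3478))) = 1/(-2923 + (-3157 - 1*(-3478))) = 1/(-2923 + (-3157 + 3478)) = 1/(-2923 + 321) = 1/(-2602) = -1/2602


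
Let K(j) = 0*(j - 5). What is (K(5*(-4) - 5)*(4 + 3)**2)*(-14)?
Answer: 0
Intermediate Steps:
K(j) = 0 (K(j) = 0*(-5 + j) = 0)
(K(5*(-4) - 5)*(4 + 3)**2)*(-14) = (0*(4 + 3)**2)*(-14) = (0*7**2)*(-14) = (0*49)*(-14) = 0*(-14) = 0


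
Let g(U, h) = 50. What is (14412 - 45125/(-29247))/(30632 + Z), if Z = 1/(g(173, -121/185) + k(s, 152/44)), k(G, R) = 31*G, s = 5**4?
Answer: 2729554956275/5800914333149 ≈ 0.47054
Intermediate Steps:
s = 625
Z = 1/19425 (Z = 1/(50 + 31*625) = 1/(50 + 19375) = 1/19425 ≈ 5.1480e-5)
(14412 - 45125/(-29247))/(30632 + Z) = (14412 - 45125/(-29247))/(30632 + 1/19425) = (14412 - 45125*(-1/29247))/(595026601/19425) = (14412 + 45125/29247)*(19425/595026601) = (421552889/29247)*(19425/595026601) = 2729554956275/5800914333149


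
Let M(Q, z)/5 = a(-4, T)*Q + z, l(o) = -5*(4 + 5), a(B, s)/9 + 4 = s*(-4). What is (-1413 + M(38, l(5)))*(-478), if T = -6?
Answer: -15564636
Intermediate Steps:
a(B, s) = -36 - 36*s (a(B, s) = -36 + 9*(s*(-4)) = -36 + 9*(-4*s) = -36 - 36*s)
l(o) = -45 (l(o) = -5*9 = -45)
M(Q, z) = 5*z + 900*Q (M(Q, z) = 5*((-36 - 36*(-6))*Q + z) = 5*((-36 + 216)*Q + z) = 5*(180*Q + z) = 5*(z + 180*Q) = 5*z + 900*Q)
(-1413 + M(38, l(5)))*(-478) = (-1413 + (5*(-45) + 900*38))*(-478) = (-1413 + (-225 + 34200))*(-478) = (-1413 + 33975)*(-478) = 32562*(-478) = -15564636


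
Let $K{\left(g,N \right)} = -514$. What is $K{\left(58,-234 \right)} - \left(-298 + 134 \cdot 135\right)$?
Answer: $-18306$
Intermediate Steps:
$K{\left(58,-234 \right)} - \left(-298 + 134 \cdot 135\right) = -514 - \left(-298 + 134 \cdot 135\right) = -514 - \left(-298 + 18090\right) = -514 - 17792 = -18306$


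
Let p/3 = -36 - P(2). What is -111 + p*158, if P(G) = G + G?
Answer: -19071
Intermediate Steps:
P(G) = 2*G
p = -120 (p = 3*(-36 - 2*2) = 3*(-36 - 1*4) = 3*(-36 - 4) = 3*(-40) = -120)
-111 + p*158 = -111 - 120*158 = -111 - 18960 = -19071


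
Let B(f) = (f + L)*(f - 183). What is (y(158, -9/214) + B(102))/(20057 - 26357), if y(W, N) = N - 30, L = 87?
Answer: 218837/89880 ≈ 2.4348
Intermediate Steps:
y(W, N) = -30 + N
B(f) = (-183 + f)*(87 + f) (B(f) = (f + 87)*(f - 183) = (87 + f)*(-183 + f) = (-183 + f)*(87 + f))
(y(158, -9/214) + B(102))/(20057 - 26357) = ((-30 - 9/214) + (-15921 + 102² - 96*102))/(20057 - 26357) = ((-30 - 9*1/214) + (-15921 + 10404 - 9792))/(-6300) = ((-30 - 9/214) - 15309)*(-1/6300) = (-6429/214 - 15309)*(-1/6300) = -3282555/214*(-1/6300) = 218837/89880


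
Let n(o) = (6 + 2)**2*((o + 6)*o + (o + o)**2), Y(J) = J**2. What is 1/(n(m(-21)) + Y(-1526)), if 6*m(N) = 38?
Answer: 9/21095492 ≈ 4.2663e-7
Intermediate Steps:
m(N) = 19/3 (m(N) = (1/6)*38 = 19/3)
n(o) = 256*o**2 + 64*o*(6 + o) (n(o) = 8**2*((6 + o)*o + (2*o)**2) = 64*(o*(6 + o) + 4*o**2) = 64*(4*o**2 + o*(6 + o)) = 256*o**2 + 64*o*(6 + o))
1/(n(m(-21)) + Y(-1526)) = 1/(64*(19/3)*(6 + 5*(19/3)) + (-1526)**2) = 1/(64*(19/3)*(6 + 95/3) + 2328676) = 1/(64*(19/3)*(113/3) + 2328676) = 1/(137408/9 + 2328676) = 1/(21095492/9) = 9/21095492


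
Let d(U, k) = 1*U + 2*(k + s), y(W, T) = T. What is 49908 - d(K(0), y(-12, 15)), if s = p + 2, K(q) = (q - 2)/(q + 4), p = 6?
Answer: 99725/2 ≈ 49863.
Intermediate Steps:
K(q) = (-2 + q)/(4 + q)
s = 8 (s = 6 + 2 = 8)
d(U, k) = 16 + U + 2*k (d(U, k) = 1*U + 2*(k + 8) = U + 2*(8 + k) = U + (16 + 2*k) = 16 + U + 2*k)
49908 - d(K(0), y(-12, 15)) = 49908 - (16 + (-2 + 0)/(4 + 0) + 2*15) = 49908 - (16 - 2/4 + 30) = 49908 - (16 + (1/4)*(-2) + 30) = 49908 - (16 - 1/2 + 30) = 49908 - 1*91/2 = 49908 - 91/2 = 99725/2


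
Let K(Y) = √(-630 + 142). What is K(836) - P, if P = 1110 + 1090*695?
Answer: -758660 + 2*I*√122 ≈ -7.5866e+5 + 22.091*I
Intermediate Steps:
K(Y) = 2*I*√122 (K(Y) = √(-488) = 2*I*√122)
P = 758660 (P = 1110 + 757550 = 758660)
K(836) - P = 2*I*√122 - 1*758660 = 2*I*√122 - 758660 = -758660 + 2*I*√122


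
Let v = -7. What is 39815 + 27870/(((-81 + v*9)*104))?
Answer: 99373595/2496 ≈ 39813.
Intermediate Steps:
39815 + 27870/(((-81 + v*9)*104)) = 39815 + 27870/(((-81 - 7*9)*104)) = 39815 + 27870/(((-81 - 63)*104)) = 39815 + 27870/((-144*104)) = 39815 + 27870/(-14976) = 39815 + 27870*(-1/14976) = 39815 - 4645/2496 = 99373595/2496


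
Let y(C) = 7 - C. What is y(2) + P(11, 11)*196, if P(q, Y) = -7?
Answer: -1367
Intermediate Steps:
y(2) + P(11, 11)*196 = (7 - 1*2) - 7*196 = (7 - 2) - 1372 = 5 - 1372 = -1367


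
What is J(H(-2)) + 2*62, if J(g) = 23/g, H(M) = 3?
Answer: 395/3 ≈ 131.67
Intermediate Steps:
J(H(-2)) + 2*62 = 23/3 + 2*62 = 23*(⅓) + 124 = 23/3 + 124 = 395/3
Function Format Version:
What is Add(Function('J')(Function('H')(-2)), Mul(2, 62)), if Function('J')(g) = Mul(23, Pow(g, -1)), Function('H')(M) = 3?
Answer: Rational(395, 3) ≈ 131.67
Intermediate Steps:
Add(Function('J')(Function('H')(-2)), Mul(2, 62)) = Add(Mul(23, Pow(3, -1)), Mul(2, 62)) = Add(Mul(23, Rational(1, 3)), 124) = Add(Rational(23, 3), 124) = Rational(395, 3)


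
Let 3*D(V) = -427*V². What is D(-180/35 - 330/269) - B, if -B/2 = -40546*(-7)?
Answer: 284601939656/506527 ≈ 5.6187e+5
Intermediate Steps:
D(V) = -427*V²/3 (D(V) = (-427*V²)/3 = -427*V²/3)
B = -567644 (B = -(-81092)*(-7) = -2*283822 = -567644)
D(-180/35 - 330/269) - B = -427*(-180/35 - 330/269)²/3 - 1*(-567644) = -427*(-180*1/35 - 330*1/269)²/3 + 567644 = -427*(-36/7 - 330/269)²/3 + 567644 = -427*(-11994/1883)²/3 + 567644 = -427/3*143856036/3545689 + 567644 = -2925072732/506527 + 567644 = 284601939656/506527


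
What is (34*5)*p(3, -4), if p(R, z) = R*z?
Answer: -2040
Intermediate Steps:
(34*5)*p(3, -4) = (34*5)*(3*(-4)) = 170*(-12) = -2040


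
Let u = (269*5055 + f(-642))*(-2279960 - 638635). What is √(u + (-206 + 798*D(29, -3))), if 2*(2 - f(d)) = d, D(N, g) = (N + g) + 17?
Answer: 7*I*√81012929798 ≈ 1.9924e+6*I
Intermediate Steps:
D(N, g) = 17 + N + g
f(d) = 2 - d/2
u = -3969633594210 (u = (269*5055 + (2 - ½*(-642)))*(-2279960 - 638635) = (1359795 + (2 + 321))*(-2918595) = (1359795 + 323)*(-2918595) = 1360118*(-2918595) = -3969633594210)
√(u + (-206 + 798*D(29, -3))) = √(-3969633594210 + (-206 + 798*(17 + 29 - 3))) = √(-3969633594210 + (-206 + 798*43)) = √(-3969633594210 + (-206 + 34314)) = √(-3969633594210 + 34108) = √(-3969633560102) = 7*I*√81012929798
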